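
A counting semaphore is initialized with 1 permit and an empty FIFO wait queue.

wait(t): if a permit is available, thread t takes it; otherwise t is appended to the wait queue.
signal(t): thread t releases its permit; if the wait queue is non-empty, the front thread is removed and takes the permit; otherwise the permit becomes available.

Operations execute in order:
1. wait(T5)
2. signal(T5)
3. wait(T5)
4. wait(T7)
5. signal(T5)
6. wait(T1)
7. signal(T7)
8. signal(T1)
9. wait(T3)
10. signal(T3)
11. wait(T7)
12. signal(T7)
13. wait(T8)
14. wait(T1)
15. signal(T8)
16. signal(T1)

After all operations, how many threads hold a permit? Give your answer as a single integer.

Answer: 0

Derivation:
Step 1: wait(T5) -> count=0 queue=[] holders={T5}
Step 2: signal(T5) -> count=1 queue=[] holders={none}
Step 3: wait(T5) -> count=0 queue=[] holders={T5}
Step 4: wait(T7) -> count=0 queue=[T7] holders={T5}
Step 5: signal(T5) -> count=0 queue=[] holders={T7}
Step 6: wait(T1) -> count=0 queue=[T1] holders={T7}
Step 7: signal(T7) -> count=0 queue=[] holders={T1}
Step 8: signal(T1) -> count=1 queue=[] holders={none}
Step 9: wait(T3) -> count=0 queue=[] holders={T3}
Step 10: signal(T3) -> count=1 queue=[] holders={none}
Step 11: wait(T7) -> count=0 queue=[] holders={T7}
Step 12: signal(T7) -> count=1 queue=[] holders={none}
Step 13: wait(T8) -> count=0 queue=[] holders={T8}
Step 14: wait(T1) -> count=0 queue=[T1] holders={T8}
Step 15: signal(T8) -> count=0 queue=[] holders={T1}
Step 16: signal(T1) -> count=1 queue=[] holders={none}
Final holders: {none} -> 0 thread(s)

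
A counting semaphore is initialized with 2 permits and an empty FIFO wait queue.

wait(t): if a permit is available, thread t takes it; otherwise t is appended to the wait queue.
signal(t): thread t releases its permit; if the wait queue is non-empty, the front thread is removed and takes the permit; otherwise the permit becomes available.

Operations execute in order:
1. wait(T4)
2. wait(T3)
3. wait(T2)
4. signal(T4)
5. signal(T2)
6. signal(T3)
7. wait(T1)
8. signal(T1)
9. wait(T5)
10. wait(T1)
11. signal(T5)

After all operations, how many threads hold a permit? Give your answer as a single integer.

Step 1: wait(T4) -> count=1 queue=[] holders={T4}
Step 2: wait(T3) -> count=0 queue=[] holders={T3,T4}
Step 3: wait(T2) -> count=0 queue=[T2] holders={T3,T4}
Step 4: signal(T4) -> count=0 queue=[] holders={T2,T3}
Step 5: signal(T2) -> count=1 queue=[] holders={T3}
Step 6: signal(T3) -> count=2 queue=[] holders={none}
Step 7: wait(T1) -> count=1 queue=[] holders={T1}
Step 8: signal(T1) -> count=2 queue=[] holders={none}
Step 9: wait(T5) -> count=1 queue=[] holders={T5}
Step 10: wait(T1) -> count=0 queue=[] holders={T1,T5}
Step 11: signal(T5) -> count=1 queue=[] holders={T1}
Final holders: {T1} -> 1 thread(s)

Answer: 1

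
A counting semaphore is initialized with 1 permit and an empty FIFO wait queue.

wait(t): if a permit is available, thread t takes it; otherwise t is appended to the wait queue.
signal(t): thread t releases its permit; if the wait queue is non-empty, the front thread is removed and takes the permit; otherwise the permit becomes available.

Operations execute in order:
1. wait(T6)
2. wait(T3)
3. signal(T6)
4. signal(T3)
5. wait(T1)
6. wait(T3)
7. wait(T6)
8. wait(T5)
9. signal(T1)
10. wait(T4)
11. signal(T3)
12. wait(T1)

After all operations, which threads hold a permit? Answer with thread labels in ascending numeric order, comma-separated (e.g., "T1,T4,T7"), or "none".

Step 1: wait(T6) -> count=0 queue=[] holders={T6}
Step 2: wait(T3) -> count=0 queue=[T3] holders={T6}
Step 3: signal(T6) -> count=0 queue=[] holders={T3}
Step 4: signal(T3) -> count=1 queue=[] holders={none}
Step 5: wait(T1) -> count=0 queue=[] holders={T1}
Step 6: wait(T3) -> count=0 queue=[T3] holders={T1}
Step 7: wait(T6) -> count=0 queue=[T3,T6] holders={T1}
Step 8: wait(T5) -> count=0 queue=[T3,T6,T5] holders={T1}
Step 9: signal(T1) -> count=0 queue=[T6,T5] holders={T3}
Step 10: wait(T4) -> count=0 queue=[T6,T5,T4] holders={T3}
Step 11: signal(T3) -> count=0 queue=[T5,T4] holders={T6}
Step 12: wait(T1) -> count=0 queue=[T5,T4,T1] holders={T6}
Final holders: T6

Answer: T6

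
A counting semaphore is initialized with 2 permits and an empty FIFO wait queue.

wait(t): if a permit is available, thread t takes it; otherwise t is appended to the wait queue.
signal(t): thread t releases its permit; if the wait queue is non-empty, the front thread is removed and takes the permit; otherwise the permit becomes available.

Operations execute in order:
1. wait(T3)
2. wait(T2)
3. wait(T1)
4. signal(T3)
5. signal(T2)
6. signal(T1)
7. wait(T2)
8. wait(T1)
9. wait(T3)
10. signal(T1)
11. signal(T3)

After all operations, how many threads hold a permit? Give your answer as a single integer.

Answer: 1

Derivation:
Step 1: wait(T3) -> count=1 queue=[] holders={T3}
Step 2: wait(T2) -> count=0 queue=[] holders={T2,T3}
Step 3: wait(T1) -> count=0 queue=[T1] holders={T2,T3}
Step 4: signal(T3) -> count=0 queue=[] holders={T1,T2}
Step 5: signal(T2) -> count=1 queue=[] holders={T1}
Step 6: signal(T1) -> count=2 queue=[] holders={none}
Step 7: wait(T2) -> count=1 queue=[] holders={T2}
Step 8: wait(T1) -> count=0 queue=[] holders={T1,T2}
Step 9: wait(T3) -> count=0 queue=[T3] holders={T1,T2}
Step 10: signal(T1) -> count=0 queue=[] holders={T2,T3}
Step 11: signal(T3) -> count=1 queue=[] holders={T2}
Final holders: {T2} -> 1 thread(s)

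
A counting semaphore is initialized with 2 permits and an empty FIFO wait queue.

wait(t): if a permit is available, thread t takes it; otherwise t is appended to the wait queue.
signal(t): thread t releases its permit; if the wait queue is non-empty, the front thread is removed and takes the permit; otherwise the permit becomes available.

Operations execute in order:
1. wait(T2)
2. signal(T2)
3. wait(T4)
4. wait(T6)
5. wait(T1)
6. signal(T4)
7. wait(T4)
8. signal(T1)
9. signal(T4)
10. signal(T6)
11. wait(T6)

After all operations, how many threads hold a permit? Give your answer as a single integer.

Step 1: wait(T2) -> count=1 queue=[] holders={T2}
Step 2: signal(T2) -> count=2 queue=[] holders={none}
Step 3: wait(T4) -> count=1 queue=[] holders={T4}
Step 4: wait(T6) -> count=0 queue=[] holders={T4,T6}
Step 5: wait(T1) -> count=0 queue=[T1] holders={T4,T6}
Step 6: signal(T4) -> count=0 queue=[] holders={T1,T6}
Step 7: wait(T4) -> count=0 queue=[T4] holders={T1,T6}
Step 8: signal(T1) -> count=0 queue=[] holders={T4,T6}
Step 9: signal(T4) -> count=1 queue=[] holders={T6}
Step 10: signal(T6) -> count=2 queue=[] holders={none}
Step 11: wait(T6) -> count=1 queue=[] holders={T6}
Final holders: {T6} -> 1 thread(s)

Answer: 1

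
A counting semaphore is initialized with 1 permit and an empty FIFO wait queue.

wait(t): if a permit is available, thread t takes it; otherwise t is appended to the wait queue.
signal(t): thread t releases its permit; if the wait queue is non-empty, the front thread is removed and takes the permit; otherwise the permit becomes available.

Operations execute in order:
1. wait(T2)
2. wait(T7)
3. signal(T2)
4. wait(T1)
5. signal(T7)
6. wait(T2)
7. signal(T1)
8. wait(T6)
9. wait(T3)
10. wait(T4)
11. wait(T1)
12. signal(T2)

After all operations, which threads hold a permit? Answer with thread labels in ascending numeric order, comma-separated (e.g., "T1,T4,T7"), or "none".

Answer: T6

Derivation:
Step 1: wait(T2) -> count=0 queue=[] holders={T2}
Step 2: wait(T7) -> count=0 queue=[T7] holders={T2}
Step 3: signal(T2) -> count=0 queue=[] holders={T7}
Step 4: wait(T1) -> count=0 queue=[T1] holders={T7}
Step 5: signal(T7) -> count=0 queue=[] holders={T1}
Step 6: wait(T2) -> count=0 queue=[T2] holders={T1}
Step 7: signal(T1) -> count=0 queue=[] holders={T2}
Step 8: wait(T6) -> count=0 queue=[T6] holders={T2}
Step 9: wait(T3) -> count=0 queue=[T6,T3] holders={T2}
Step 10: wait(T4) -> count=0 queue=[T6,T3,T4] holders={T2}
Step 11: wait(T1) -> count=0 queue=[T6,T3,T4,T1] holders={T2}
Step 12: signal(T2) -> count=0 queue=[T3,T4,T1] holders={T6}
Final holders: T6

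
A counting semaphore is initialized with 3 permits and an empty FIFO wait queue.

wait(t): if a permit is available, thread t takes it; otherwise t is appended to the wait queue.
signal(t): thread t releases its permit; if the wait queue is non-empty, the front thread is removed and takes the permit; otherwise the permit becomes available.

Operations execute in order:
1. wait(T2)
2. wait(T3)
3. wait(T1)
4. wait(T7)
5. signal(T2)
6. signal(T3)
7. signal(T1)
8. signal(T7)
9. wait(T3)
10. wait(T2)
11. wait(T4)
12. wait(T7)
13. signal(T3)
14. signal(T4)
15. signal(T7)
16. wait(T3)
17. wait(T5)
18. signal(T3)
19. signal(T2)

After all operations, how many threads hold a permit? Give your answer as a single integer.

Step 1: wait(T2) -> count=2 queue=[] holders={T2}
Step 2: wait(T3) -> count=1 queue=[] holders={T2,T3}
Step 3: wait(T1) -> count=0 queue=[] holders={T1,T2,T3}
Step 4: wait(T7) -> count=0 queue=[T7] holders={T1,T2,T3}
Step 5: signal(T2) -> count=0 queue=[] holders={T1,T3,T7}
Step 6: signal(T3) -> count=1 queue=[] holders={T1,T7}
Step 7: signal(T1) -> count=2 queue=[] holders={T7}
Step 8: signal(T7) -> count=3 queue=[] holders={none}
Step 9: wait(T3) -> count=2 queue=[] holders={T3}
Step 10: wait(T2) -> count=1 queue=[] holders={T2,T3}
Step 11: wait(T4) -> count=0 queue=[] holders={T2,T3,T4}
Step 12: wait(T7) -> count=0 queue=[T7] holders={T2,T3,T4}
Step 13: signal(T3) -> count=0 queue=[] holders={T2,T4,T7}
Step 14: signal(T4) -> count=1 queue=[] holders={T2,T7}
Step 15: signal(T7) -> count=2 queue=[] holders={T2}
Step 16: wait(T3) -> count=1 queue=[] holders={T2,T3}
Step 17: wait(T5) -> count=0 queue=[] holders={T2,T3,T5}
Step 18: signal(T3) -> count=1 queue=[] holders={T2,T5}
Step 19: signal(T2) -> count=2 queue=[] holders={T5}
Final holders: {T5} -> 1 thread(s)

Answer: 1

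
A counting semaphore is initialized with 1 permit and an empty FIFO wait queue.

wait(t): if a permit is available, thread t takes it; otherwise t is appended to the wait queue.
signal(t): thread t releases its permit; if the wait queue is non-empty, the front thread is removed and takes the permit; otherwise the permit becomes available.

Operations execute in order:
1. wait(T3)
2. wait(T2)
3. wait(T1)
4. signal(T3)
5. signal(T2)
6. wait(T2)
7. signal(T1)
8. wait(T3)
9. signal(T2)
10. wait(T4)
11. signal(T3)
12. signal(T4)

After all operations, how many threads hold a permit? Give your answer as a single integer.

Answer: 0

Derivation:
Step 1: wait(T3) -> count=0 queue=[] holders={T3}
Step 2: wait(T2) -> count=0 queue=[T2] holders={T3}
Step 3: wait(T1) -> count=0 queue=[T2,T1] holders={T3}
Step 4: signal(T3) -> count=0 queue=[T1] holders={T2}
Step 5: signal(T2) -> count=0 queue=[] holders={T1}
Step 6: wait(T2) -> count=0 queue=[T2] holders={T1}
Step 7: signal(T1) -> count=0 queue=[] holders={T2}
Step 8: wait(T3) -> count=0 queue=[T3] holders={T2}
Step 9: signal(T2) -> count=0 queue=[] holders={T3}
Step 10: wait(T4) -> count=0 queue=[T4] holders={T3}
Step 11: signal(T3) -> count=0 queue=[] holders={T4}
Step 12: signal(T4) -> count=1 queue=[] holders={none}
Final holders: {none} -> 0 thread(s)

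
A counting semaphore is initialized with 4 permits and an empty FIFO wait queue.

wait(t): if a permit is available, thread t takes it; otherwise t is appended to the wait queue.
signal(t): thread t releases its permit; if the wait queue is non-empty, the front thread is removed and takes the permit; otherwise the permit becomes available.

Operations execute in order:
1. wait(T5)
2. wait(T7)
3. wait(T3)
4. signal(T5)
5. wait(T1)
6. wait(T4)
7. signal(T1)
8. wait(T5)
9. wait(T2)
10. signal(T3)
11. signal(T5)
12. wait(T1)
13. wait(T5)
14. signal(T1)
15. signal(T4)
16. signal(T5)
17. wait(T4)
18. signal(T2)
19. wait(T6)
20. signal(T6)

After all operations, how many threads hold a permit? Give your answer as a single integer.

Step 1: wait(T5) -> count=3 queue=[] holders={T5}
Step 2: wait(T7) -> count=2 queue=[] holders={T5,T7}
Step 3: wait(T3) -> count=1 queue=[] holders={T3,T5,T7}
Step 4: signal(T5) -> count=2 queue=[] holders={T3,T7}
Step 5: wait(T1) -> count=1 queue=[] holders={T1,T3,T7}
Step 6: wait(T4) -> count=0 queue=[] holders={T1,T3,T4,T7}
Step 7: signal(T1) -> count=1 queue=[] holders={T3,T4,T7}
Step 8: wait(T5) -> count=0 queue=[] holders={T3,T4,T5,T7}
Step 9: wait(T2) -> count=0 queue=[T2] holders={T3,T4,T5,T7}
Step 10: signal(T3) -> count=0 queue=[] holders={T2,T4,T5,T7}
Step 11: signal(T5) -> count=1 queue=[] holders={T2,T4,T7}
Step 12: wait(T1) -> count=0 queue=[] holders={T1,T2,T4,T7}
Step 13: wait(T5) -> count=0 queue=[T5] holders={T1,T2,T4,T7}
Step 14: signal(T1) -> count=0 queue=[] holders={T2,T4,T5,T7}
Step 15: signal(T4) -> count=1 queue=[] holders={T2,T5,T7}
Step 16: signal(T5) -> count=2 queue=[] holders={T2,T7}
Step 17: wait(T4) -> count=1 queue=[] holders={T2,T4,T7}
Step 18: signal(T2) -> count=2 queue=[] holders={T4,T7}
Step 19: wait(T6) -> count=1 queue=[] holders={T4,T6,T7}
Step 20: signal(T6) -> count=2 queue=[] holders={T4,T7}
Final holders: {T4,T7} -> 2 thread(s)

Answer: 2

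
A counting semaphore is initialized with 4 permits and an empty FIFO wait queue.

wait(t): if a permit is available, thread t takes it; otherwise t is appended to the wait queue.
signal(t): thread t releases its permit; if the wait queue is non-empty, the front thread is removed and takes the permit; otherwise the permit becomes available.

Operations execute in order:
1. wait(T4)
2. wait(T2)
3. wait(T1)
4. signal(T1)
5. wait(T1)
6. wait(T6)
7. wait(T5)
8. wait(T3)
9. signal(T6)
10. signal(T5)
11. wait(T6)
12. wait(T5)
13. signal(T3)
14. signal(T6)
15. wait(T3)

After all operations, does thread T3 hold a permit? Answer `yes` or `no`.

Step 1: wait(T4) -> count=3 queue=[] holders={T4}
Step 2: wait(T2) -> count=2 queue=[] holders={T2,T4}
Step 3: wait(T1) -> count=1 queue=[] holders={T1,T2,T4}
Step 4: signal(T1) -> count=2 queue=[] holders={T2,T4}
Step 5: wait(T1) -> count=1 queue=[] holders={T1,T2,T4}
Step 6: wait(T6) -> count=0 queue=[] holders={T1,T2,T4,T6}
Step 7: wait(T5) -> count=0 queue=[T5] holders={T1,T2,T4,T6}
Step 8: wait(T3) -> count=0 queue=[T5,T3] holders={T1,T2,T4,T6}
Step 9: signal(T6) -> count=0 queue=[T3] holders={T1,T2,T4,T5}
Step 10: signal(T5) -> count=0 queue=[] holders={T1,T2,T3,T4}
Step 11: wait(T6) -> count=0 queue=[T6] holders={T1,T2,T3,T4}
Step 12: wait(T5) -> count=0 queue=[T6,T5] holders={T1,T2,T3,T4}
Step 13: signal(T3) -> count=0 queue=[T5] holders={T1,T2,T4,T6}
Step 14: signal(T6) -> count=0 queue=[] holders={T1,T2,T4,T5}
Step 15: wait(T3) -> count=0 queue=[T3] holders={T1,T2,T4,T5}
Final holders: {T1,T2,T4,T5} -> T3 not in holders

Answer: no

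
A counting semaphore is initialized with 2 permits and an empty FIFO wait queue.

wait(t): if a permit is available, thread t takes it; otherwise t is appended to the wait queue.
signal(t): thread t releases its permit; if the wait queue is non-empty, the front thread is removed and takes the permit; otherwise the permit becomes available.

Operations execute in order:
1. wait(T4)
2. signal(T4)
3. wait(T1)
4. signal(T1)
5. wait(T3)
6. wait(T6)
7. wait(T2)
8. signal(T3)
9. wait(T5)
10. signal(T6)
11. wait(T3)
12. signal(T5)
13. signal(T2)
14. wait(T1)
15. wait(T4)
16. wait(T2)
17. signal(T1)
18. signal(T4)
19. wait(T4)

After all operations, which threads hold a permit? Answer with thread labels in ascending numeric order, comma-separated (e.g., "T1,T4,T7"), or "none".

Answer: T2,T3

Derivation:
Step 1: wait(T4) -> count=1 queue=[] holders={T4}
Step 2: signal(T4) -> count=2 queue=[] holders={none}
Step 3: wait(T1) -> count=1 queue=[] holders={T1}
Step 4: signal(T1) -> count=2 queue=[] holders={none}
Step 5: wait(T3) -> count=1 queue=[] holders={T3}
Step 6: wait(T6) -> count=0 queue=[] holders={T3,T6}
Step 7: wait(T2) -> count=0 queue=[T2] holders={T3,T6}
Step 8: signal(T3) -> count=0 queue=[] holders={T2,T6}
Step 9: wait(T5) -> count=0 queue=[T5] holders={T2,T6}
Step 10: signal(T6) -> count=0 queue=[] holders={T2,T5}
Step 11: wait(T3) -> count=0 queue=[T3] holders={T2,T5}
Step 12: signal(T5) -> count=0 queue=[] holders={T2,T3}
Step 13: signal(T2) -> count=1 queue=[] holders={T3}
Step 14: wait(T1) -> count=0 queue=[] holders={T1,T3}
Step 15: wait(T4) -> count=0 queue=[T4] holders={T1,T3}
Step 16: wait(T2) -> count=0 queue=[T4,T2] holders={T1,T3}
Step 17: signal(T1) -> count=0 queue=[T2] holders={T3,T4}
Step 18: signal(T4) -> count=0 queue=[] holders={T2,T3}
Step 19: wait(T4) -> count=0 queue=[T4] holders={T2,T3}
Final holders: T2,T3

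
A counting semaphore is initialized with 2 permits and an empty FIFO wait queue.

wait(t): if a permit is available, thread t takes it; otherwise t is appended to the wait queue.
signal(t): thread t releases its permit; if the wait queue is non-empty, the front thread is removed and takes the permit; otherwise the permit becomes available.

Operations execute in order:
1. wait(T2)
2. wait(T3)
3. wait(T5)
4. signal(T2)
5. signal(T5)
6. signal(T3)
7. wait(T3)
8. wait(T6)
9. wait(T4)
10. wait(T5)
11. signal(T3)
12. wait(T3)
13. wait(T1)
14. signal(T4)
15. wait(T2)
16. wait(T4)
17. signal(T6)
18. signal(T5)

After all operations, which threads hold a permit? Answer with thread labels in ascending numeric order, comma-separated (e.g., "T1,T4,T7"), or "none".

Step 1: wait(T2) -> count=1 queue=[] holders={T2}
Step 2: wait(T3) -> count=0 queue=[] holders={T2,T3}
Step 3: wait(T5) -> count=0 queue=[T5] holders={T2,T3}
Step 4: signal(T2) -> count=0 queue=[] holders={T3,T5}
Step 5: signal(T5) -> count=1 queue=[] holders={T3}
Step 6: signal(T3) -> count=2 queue=[] holders={none}
Step 7: wait(T3) -> count=1 queue=[] holders={T3}
Step 8: wait(T6) -> count=0 queue=[] holders={T3,T6}
Step 9: wait(T4) -> count=0 queue=[T4] holders={T3,T6}
Step 10: wait(T5) -> count=0 queue=[T4,T5] holders={T3,T6}
Step 11: signal(T3) -> count=0 queue=[T5] holders={T4,T6}
Step 12: wait(T3) -> count=0 queue=[T5,T3] holders={T4,T6}
Step 13: wait(T1) -> count=0 queue=[T5,T3,T1] holders={T4,T6}
Step 14: signal(T4) -> count=0 queue=[T3,T1] holders={T5,T6}
Step 15: wait(T2) -> count=0 queue=[T3,T1,T2] holders={T5,T6}
Step 16: wait(T4) -> count=0 queue=[T3,T1,T2,T4] holders={T5,T6}
Step 17: signal(T6) -> count=0 queue=[T1,T2,T4] holders={T3,T5}
Step 18: signal(T5) -> count=0 queue=[T2,T4] holders={T1,T3}
Final holders: T1,T3

Answer: T1,T3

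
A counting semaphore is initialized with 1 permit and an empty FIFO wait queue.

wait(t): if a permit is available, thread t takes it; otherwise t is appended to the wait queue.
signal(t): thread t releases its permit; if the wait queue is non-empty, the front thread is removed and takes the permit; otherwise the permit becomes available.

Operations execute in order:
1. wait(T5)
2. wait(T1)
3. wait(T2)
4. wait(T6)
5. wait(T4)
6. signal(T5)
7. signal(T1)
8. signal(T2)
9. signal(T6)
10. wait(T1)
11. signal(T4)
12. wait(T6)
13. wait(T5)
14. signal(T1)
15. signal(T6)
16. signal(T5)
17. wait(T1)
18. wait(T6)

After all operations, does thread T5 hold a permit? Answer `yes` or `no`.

Answer: no

Derivation:
Step 1: wait(T5) -> count=0 queue=[] holders={T5}
Step 2: wait(T1) -> count=0 queue=[T1] holders={T5}
Step 3: wait(T2) -> count=0 queue=[T1,T2] holders={T5}
Step 4: wait(T6) -> count=0 queue=[T1,T2,T6] holders={T5}
Step 5: wait(T4) -> count=0 queue=[T1,T2,T6,T4] holders={T5}
Step 6: signal(T5) -> count=0 queue=[T2,T6,T4] holders={T1}
Step 7: signal(T1) -> count=0 queue=[T6,T4] holders={T2}
Step 8: signal(T2) -> count=0 queue=[T4] holders={T6}
Step 9: signal(T6) -> count=0 queue=[] holders={T4}
Step 10: wait(T1) -> count=0 queue=[T1] holders={T4}
Step 11: signal(T4) -> count=0 queue=[] holders={T1}
Step 12: wait(T6) -> count=0 queue=[T6] holders={T1}
Step 13: wait(T5) -> count=0 queue=[T6,T5] holders={T1}
Step 14: signal(T1) -> count=0 queue=[T5] holders={T6}
Step 15: signal(T6) -> count=0 queue=[] holders={T5}
Step 16: signal(T5) -> count=1 queue=[] holders={none}
Step 17: wait(T1) -> count=0 queue=[] holders={T1}
Step 18: wait(T6) -> count=0 queue=[T6] holders={T1}
Final holders: {T1} -> T5 not in holders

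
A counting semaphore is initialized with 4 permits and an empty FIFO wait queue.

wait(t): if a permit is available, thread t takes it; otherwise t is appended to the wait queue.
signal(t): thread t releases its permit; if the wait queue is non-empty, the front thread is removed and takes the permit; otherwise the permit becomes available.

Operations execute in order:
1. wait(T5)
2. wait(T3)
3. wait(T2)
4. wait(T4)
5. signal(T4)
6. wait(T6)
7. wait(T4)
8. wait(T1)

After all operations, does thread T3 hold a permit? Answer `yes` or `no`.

Step 1: wait(T5) -> count=3 queue=[] holders={T5}
Step 2: wait(T3) -> count=2 queue=[] holders={T3,T5}
Step 3: wait(T2) -> count=1 queue=[] holders={T2,T3,T5}
Step 4: wait(T4) -> count=0 queue=[] holders={T2,T3,T4,T5}
Step 5: signal(T4) -> count=1 queue=[] holders={T2,T3,T5}
Step 6: wait(T6) -> count=0 queue=[] holders={T2,T3,T5,T6}
Step 7: wait(T4) -> count=0 queue=[T4] holders={T2,T3,T5,T6}
Step 8: wait(T1) -> count=0 queue=[T4,T1] holders={T2,T3,T5,T6}
Final holders: {T2,T3,T5,T6} -> T3 in holders

Answer: yes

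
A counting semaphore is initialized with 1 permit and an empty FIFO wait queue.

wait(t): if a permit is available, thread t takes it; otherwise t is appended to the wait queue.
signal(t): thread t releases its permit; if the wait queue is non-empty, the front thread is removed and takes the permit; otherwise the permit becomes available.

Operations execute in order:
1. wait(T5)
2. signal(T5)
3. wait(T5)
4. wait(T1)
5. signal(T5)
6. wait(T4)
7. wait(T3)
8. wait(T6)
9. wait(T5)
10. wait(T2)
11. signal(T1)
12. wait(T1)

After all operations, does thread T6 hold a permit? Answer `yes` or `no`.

Answer: no

Derivation:
Step 1: wait(T5) -> count=0 queue=[] holders={T5}
Step 2: signal(T5) -> count=1 queue=[] holders={none}
Step 3: wait(T5) -> count=0 queue=[] holders={T5}
Step 4: wait(T1) -> count=0 queue=[T1] holders={T5}
Step 5: signal(T5) -> count=0 queue=[] holders={T1}
Step 6: wait(T4) -> count=0 queue=[T4] holders={T1}
Step 7: wait(T3) -> count=0 queue=[T4,T3] holders={T1}
Step 8: wait(T6) -> count=0 queue=[T4,T3,T6] holders={T1}
Step 9: wait(T5) -> count=0 queue=[T4,T3,T6,T5] holders={T1}
Step 10: wait(T2) -> count=0 queue=[T4,T3,T6,T5,T2] holders={T1}
Step 11: signal(T1) -> count=0 queue=[T3,T6,T5,T2] holders={T4}
Step 12: wait(T1) -> count=0 queue=[T3,T6,T5,T2,T1] holders={T4}
Final holders: {T4} -> T6 not in holders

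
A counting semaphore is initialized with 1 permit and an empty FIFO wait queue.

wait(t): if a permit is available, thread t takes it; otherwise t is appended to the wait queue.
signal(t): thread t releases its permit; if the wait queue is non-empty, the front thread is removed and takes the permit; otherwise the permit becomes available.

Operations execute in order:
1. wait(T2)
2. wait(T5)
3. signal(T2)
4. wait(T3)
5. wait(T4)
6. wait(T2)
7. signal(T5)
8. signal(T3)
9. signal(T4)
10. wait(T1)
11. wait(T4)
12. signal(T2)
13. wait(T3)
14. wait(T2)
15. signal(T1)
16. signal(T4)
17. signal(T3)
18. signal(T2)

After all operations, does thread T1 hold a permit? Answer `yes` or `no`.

Step 1: wait(T2) -> count=0 queue=[] holders={T2}
Step 2: wait(T5) -> count=0 queue=[T5] holders={T2}
Step 3: signal(T2) -> count=0 queue=[] holders={T5}
Step 4: wait(T3) -> count=0 queue=[T3] holders={T5}
Step 5: wait(T4) -> count=0 queue=[T3,T4] holders={T5}
Step 6: wait(T2) -> count=0 queue=[T3,T4,T2] holders={T5}
Step 7: signal(T5) -> count=0 queue=[T4,T2] holders={T3}
Step 8: signal(T3) -> count=0 queue=[T2] holders={T4}
Step 9: signal(T4) -> count=0 queue=[] holders={T2}
Step 10: wait(T1) -> count=0 queue=[T1] holders={T2}
Step 11: wait(T4) -> count=0 queue=[T1,T4] holders={T2}
Step 12: signal(T2) -> count=0 queue=[T4] holders={T1}
Step 13: wait(T3) -> count=0 queue=[T4,T3] holders={T1}
Step 14: wait(T2) -> count=0 queue=[T4,T3,T2] holders={T1}
Step 15: signal(T1) -> count=0 queue=[T3,T2] holders={T4}
Step 16: signal(T4) -> count=0 queue=[T2] holders={T3}
Step 17: signal(T3) -> count=0 queue=[] holders={T2}
Step 18: signal(T2) -> count=1 queue=[] holders={none}
Final holders: {none} -> T1 not in holders

Answer: no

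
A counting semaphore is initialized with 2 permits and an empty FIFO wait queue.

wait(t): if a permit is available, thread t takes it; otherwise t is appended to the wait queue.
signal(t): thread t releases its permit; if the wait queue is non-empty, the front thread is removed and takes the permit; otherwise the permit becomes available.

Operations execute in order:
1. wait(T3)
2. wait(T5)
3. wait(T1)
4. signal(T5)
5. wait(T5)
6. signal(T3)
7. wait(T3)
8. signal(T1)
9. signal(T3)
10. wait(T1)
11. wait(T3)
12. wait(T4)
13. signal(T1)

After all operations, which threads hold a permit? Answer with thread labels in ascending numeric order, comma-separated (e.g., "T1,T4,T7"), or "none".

Step 1: wait(T3) -> count=1 queue=[] holders={T3}
Step 2: wait(T5) -> count=0 queue=[] holders={T3,T5}
Step 3: wait(T1) -> count=0 queue=[T1] holders={T3,T5}
Step 4: signal(T5) -> count=0 queue=[] holders={T1,T3}
Step 5: wait(T5) -> count=0 queue=[T5] holders={T1,T3}
Step 6: signal(T3) -> count=0 queue=[] holders={T1,T5}
Step 7: wait(T3) -> count=0 queue=[T3] holders={T1,T5}
Step 8: signal(T1) -> count=0 queue=[] holders={T3,T5}
Step 9: signal(T3) -> count=1 queue=[] holders={T5}
Step 10: wait(T1) -> count=0 queue=[] holders={T1,T5}
Step 11: wait(T3) -> count=0 queue=[T3] holders={T1,T5}
Step 12: wait(T4) -> count=0 queue=[T3,T4] holders={T1,T5}
Step 13: signal(T1) -> count=0 queue=[T4] holders={T3,T5}
Final holders: T3,T5

Answer: T3,T5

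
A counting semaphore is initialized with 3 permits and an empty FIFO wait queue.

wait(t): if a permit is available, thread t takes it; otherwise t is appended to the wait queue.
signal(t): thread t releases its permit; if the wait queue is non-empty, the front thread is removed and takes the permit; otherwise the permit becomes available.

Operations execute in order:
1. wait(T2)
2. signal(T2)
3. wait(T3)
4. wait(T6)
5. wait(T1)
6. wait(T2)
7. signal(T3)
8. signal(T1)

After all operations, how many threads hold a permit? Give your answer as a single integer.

Answer: 2

Derivation:
Step 1: wait(T2) -> count=2 queue=[] holders={T2}
Step 2: signal(T2) -> count=3 queue=[] holders={none}
Step 3: wait(T3) -> count=2 queue=[] holders={T3}
Step 4: wait(T6) -> count=1 queue=[] holders={T3,T6}
Step 5: wait(T1) -> count=0 queue=[] holders={T1,T3,T6}
Step 6: wait(T2) -> count=0 queue=[T2] holders={T1,T3,T6}
Step 7: signal(T3) -> count=0 queue=[] holders={T1,T2,T6}
Step 8: signal(T1) -> count=1 queue=[] holders={T2,T6}
Final holders: {T2,T6} -> 2 thread(s)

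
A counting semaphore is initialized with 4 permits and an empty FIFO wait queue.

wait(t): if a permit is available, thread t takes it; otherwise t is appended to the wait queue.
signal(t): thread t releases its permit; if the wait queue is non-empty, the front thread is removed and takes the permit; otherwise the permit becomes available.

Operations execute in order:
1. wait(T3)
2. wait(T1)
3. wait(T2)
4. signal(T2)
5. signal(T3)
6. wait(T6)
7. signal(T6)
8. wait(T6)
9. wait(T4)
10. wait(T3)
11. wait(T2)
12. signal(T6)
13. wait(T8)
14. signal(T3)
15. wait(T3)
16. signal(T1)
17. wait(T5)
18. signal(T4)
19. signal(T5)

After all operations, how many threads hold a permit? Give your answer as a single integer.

Answer: 3

Derivation:
Step 1: wait(T3) -> count=3 queue=[] holders={T3}
Step 2: wait(T1) -> count=2 queue=[] holders={T1,T3}
Step 3: wait(T2) -> count=1 queue=[] holders={T1,T2,T3}
Step 4: signal(T2) -> count=2 queue=[] holders={T1,T3}
Step 5: signal(T3) -> count=3 queue=[] holders={T1}
Step 6: wait(T6) -> count=2 queue=[] holders={T1,T6}
Step 7: signal(T6) -> count=3 queue=[] holders={T1}
Step 8: wait(T6) -> count=2 queue=[] holders={T1,T6}
Step 9: wait(T4) -> count=1 queue=[] holders={T1,T4,T6}
Step 10: wait(T3) -> count=0 queue=[] holders={T1,T3,T4,T6}
Step 11: wait(T2) -> count=0 queue=[T2] holders={T1,T3,T4,T6}
Step 12: signal(T6) -> count=0 queue=[] holders={T1,T2,T3,T4}
Step 13: wait(T8) -> count=0 queue=[T8] holders={T1,T2,T3,T4}
Step 14: signal(T3) -> count=0 queue=[] holders={T1,T2,T4,T8}
Step 15: wait(T3) -> count=0 queue=[T3] holders={T1,T2,T4,T8}
Step 16: signal(T1) -> count=0 queue=[] holders={T2,T3,T4,T8}
Step 17: wait(T5) -> count=0 queue=[T5] holders={T2,T3,T4,T8}
Step 18: signal(T4) -> count=0 queue=[] holders={T2,T3,T5,T8}
Step 19: signal(T5) -> count=1 queue=[] holders={T2,T3,T8}
Final holders: {T2,T3,T8} -> 3 thread(s)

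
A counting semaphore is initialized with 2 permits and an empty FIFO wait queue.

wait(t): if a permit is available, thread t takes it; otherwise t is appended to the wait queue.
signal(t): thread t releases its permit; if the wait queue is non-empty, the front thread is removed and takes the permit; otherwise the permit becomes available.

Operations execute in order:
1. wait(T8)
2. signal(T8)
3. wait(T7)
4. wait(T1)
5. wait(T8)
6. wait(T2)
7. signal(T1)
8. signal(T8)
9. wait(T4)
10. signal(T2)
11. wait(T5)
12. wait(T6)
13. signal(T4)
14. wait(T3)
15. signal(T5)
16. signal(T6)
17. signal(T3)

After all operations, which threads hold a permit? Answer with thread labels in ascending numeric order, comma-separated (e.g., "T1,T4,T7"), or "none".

Answer: T7

Derivation:
Step 1: wait(T8) -> count=1 queue=[] holders={T8}
Step 2: signal(T8) -> count=2 queue=[] holders={none}
Step 3: wait(T7) -> count=1 queue=[] holders={T7}
Step 4: wait(T1) -> count=0 queue=[] holders={T1,T7}
Step 5: wait(T8) -> count=0 queue=[T8] holders={T1,T7}
Step 6: wait(T2) -> count=0 queue=[T8,T2] holders={T1,T7}
Step 7: signal(T1) -> count=0 queue=[T2] holders={T7,T8}
Step 8: signal(T8) -> count=0 queue=[] holders={T2,T7}
Step 9: wait(T4) -> count=0 queue=[T4] holders={T2,T7}
Step 10: signal(T2) -> count=0 queue=[] holders={T4,T7}
Step 11: wait(T5) -> count=0 queue=[T5] holders={T4,T7}
Step 12: wait(T6) -> count=0 queue=[T5,T6] holders={T4,T7}
Step 13: signal(T4) -> count=0 queue=[T6] holders={T5,T7}
Step 14: wait(T3) -> count=0 queue=[T6,T3] holders={T5,T7}
Step 15: signal(T5) -> count=0 queue=[T3] holders={T6,T7}
Step 16: signal(T6) -> count=0 queue=[] holders={T3,T7}
Step 17: signal(T3) -> count=1 queue=[] holders={T7}
Final holders: T7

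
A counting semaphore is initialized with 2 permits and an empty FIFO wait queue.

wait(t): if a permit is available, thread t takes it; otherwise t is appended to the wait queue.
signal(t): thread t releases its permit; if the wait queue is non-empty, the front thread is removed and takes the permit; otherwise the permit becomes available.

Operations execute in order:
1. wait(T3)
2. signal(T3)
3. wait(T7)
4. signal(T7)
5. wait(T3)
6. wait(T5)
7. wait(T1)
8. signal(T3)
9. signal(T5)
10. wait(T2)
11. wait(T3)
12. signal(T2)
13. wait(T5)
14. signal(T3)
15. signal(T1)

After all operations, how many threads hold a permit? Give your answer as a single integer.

Answer: 1

Derivation:
Step 1: wait(T3) -> count=1 queue=[] holders={T3}
Step 2: signal(T3) -> count=2 queue=[] holders={none}
Step 3: wait(T7) -> count=1 queue=[] holders={T7}
Step 4: signal(T7) -> count=2 queue=[] holders={none}
Step 5: wait(T3) -> count=1 queue=[] holders={T3}
Step 6: wait(T5) -> count=0 queue=[] holders={T3,T5}
Step 7: wait(T1) -> count=0 queue=[T1] holders={T3,T5}
Step 8: signal(T3) -> count=0 queue=[] holders={T1,T5}
Step 9: signal(T5) -> count=1 queue=[] holders={T1}
Step 10: wait(T2) -> count=0 queue=[] holders={T1,T2}
Step 11: wait(T3) -> count=0 queue=[T3] holders={T1,T2}
Step 12: signal(T2) -> count=0 queue=[] holders={T1,T3}
Step 13: wait(T5) -> count=0 queue=[T5] holders={T1,T3}
Step 14: signal(T3) -> count=0 queue=[] holders={T1,T5}
Step 15: signal(T1) -> count=1 queue=[] holders={T5}
Final holders: {T5} -> 1 thread(s)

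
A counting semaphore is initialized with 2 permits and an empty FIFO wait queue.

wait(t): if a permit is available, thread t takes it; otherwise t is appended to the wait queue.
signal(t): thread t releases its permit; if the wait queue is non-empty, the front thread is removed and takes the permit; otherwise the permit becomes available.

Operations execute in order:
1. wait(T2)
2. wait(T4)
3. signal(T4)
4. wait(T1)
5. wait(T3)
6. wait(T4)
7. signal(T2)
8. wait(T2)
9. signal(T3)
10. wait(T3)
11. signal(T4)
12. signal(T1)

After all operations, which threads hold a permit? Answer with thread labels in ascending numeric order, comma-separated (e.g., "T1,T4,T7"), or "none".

Step 1: wait(T2) -> count=1 queue=[] holders={T2}
Step 2: wait(T4) -> count=0 queue=[] holders={T2,T4}
Step 3: signal(T4) -> count=1 queue=[] holders={T2}
Step 4: wait(T1) -> count=0 queue=[] holders={T1,T2}
Step 5: wait(T3) -> count=0 queue=[T3] holders={T1,T2}
Step 6: wait(T4) -> count=0 queue=[T3,T4] holders={T1,T2}
Step 7: signal(T2) -> count=0 queue=[T4] holders={T1,T3}
Step 8: wait(T2) -> count=0 queue=[T4,T2] holders={T1,T3}
Step 9: signal(T3) -> count=0 queue=[T2] holders={T1,T4}
Step 10: wait(T3) -> count=0 queue=[T2,T3] holders={T1,T4}
Step 11: signal(T4) -> count=0 queue=[T3] holders={T1,T2}
Step 12: signal(T1) -> count=0 queue=[] holders={T2,T3}
Final holders: T2,T3

Answer: T2,T3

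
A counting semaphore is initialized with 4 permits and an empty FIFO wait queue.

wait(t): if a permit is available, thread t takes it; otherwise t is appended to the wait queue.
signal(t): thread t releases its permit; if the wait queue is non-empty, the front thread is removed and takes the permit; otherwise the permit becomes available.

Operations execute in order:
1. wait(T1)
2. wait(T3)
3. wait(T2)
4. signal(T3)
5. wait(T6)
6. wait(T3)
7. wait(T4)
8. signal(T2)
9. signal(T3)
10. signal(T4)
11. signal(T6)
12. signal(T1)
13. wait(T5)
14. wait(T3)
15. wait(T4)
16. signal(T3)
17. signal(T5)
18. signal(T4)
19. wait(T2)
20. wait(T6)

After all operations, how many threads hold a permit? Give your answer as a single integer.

Answer: 2

Derivation:
Step 1: wait(T1) -> count=3 queue=[] holders={T1}
Step 2: wait(T3) -> count=2 queue=[] holders={T1,T3}
Step 3: wait(T2) -> count=1 queue=[] holders={T1,T2,T3}
Step 4: signal(T3) -> count=2 queue=[] holders={T1,T2}
Step 5: wait(T6) -> count=1 queue=[] holders={T1,T2,T6}
Step 6: wait(T3) -> count=0 queue=[] holders={T1,T2,T3,T6}
Step 7: wait(T4) -> count=0 queue=[T4] holders={T1,T2,T3,T6}
Step 8: signal(T2) -> count=0 queue=[] holders={T1,T3,T4,T6}
Step 9: signal(T3) -> count=1 queue=[] holders={T1,T4,T6}
Step 10: signal(T4) -> count=2 queue=[] holders={T1,T6}
Step 11: signal(T6) -> count=3 queue=[] holders={T1}
Step 12: signal(T1) -> count=4 queue=[] holders={none}
Step 13: wait(T5) -> count=3 queue=[] holders={T5}
Step 14: wait(T3) -> count=2 queue=[] holders={T3,T5}
Step 15: wait(T4) -> count=1 queue=[] holders={T3,T4,T5}
Step 16: signal(T3) -> count=2 queue=[] holders={T4,T5}
Step 17: signal(T5) -> count=3 queue=[] holders={T4}
Step 18: signal(T4) -> count=4 queue=[] holders={none}
Step 19: wait(T2) -> count=3 queue=[] holders={T2}
Step 20: wait(T6) -> count=2 queue=[] holders={T2,T6}
Final holders: {T2,T6} -> 2 thread(s)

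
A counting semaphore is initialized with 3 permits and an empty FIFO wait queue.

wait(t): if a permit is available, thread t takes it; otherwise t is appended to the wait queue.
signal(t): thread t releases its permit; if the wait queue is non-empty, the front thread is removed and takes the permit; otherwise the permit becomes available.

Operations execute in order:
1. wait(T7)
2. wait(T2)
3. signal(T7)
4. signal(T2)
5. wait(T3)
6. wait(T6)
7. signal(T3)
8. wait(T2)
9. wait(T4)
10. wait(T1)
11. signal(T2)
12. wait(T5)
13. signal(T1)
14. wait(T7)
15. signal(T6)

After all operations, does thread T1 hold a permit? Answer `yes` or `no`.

Step 1: wait(T7) -> count=2 queue=[] holders={T7}
Step 2: wait(T2) -> count=1 queue=[] holders={T2,T7}
Step 3: signal(T7) -> count=2 queue=[] holders={T2}
Step 4: signal(T2) -> count=3 queue=[] holders={none}
Step 5: wait(T3) -> count=2 queue=[] holders={T3}
Step 6: wait(T6) -> count=1 queue=[] holders={T3,T6}
Step 7: signal(T3) -> count=2 queue=[] holders={T6}
Step 8: wait(T2) -> count=1 queue=[] holders={T2,T6}
Step 9: wait(T4) -> count=0 queue=[] holders={T2,T4,T6}
Step 10: wait(T1) -> count=0 queue=[T1] holders={T2,T4,T6}
Step 11: signal(T2) -> count=0 queue=[] holders={T1,T4,T6}
Step 12: wait(T5) -> count=0 queue=[T5] holders={T1,T4,T6}
Step 13: signal(T1) -> count=0 queue=[] holders={T4,T5,T6}
Step 14: wait(T7) -> count=0 queue=[T7] holders={T4,T5,T6}
Step 15: signal(T6) -> count=0 queue=[] holders={T4,T5,T7}
Final holders: {T4,T5,T7} -> T1 not in holders

Answer: no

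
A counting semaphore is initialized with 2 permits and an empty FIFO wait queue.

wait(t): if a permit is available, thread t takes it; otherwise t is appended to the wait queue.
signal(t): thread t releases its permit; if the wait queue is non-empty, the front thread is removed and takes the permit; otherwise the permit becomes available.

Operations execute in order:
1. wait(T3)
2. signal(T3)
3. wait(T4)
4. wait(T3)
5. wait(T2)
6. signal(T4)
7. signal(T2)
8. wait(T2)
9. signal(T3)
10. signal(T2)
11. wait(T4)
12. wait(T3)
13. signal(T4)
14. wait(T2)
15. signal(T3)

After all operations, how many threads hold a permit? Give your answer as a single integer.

Step 1: wait(T3) -> count=1 queue=[] holders={T3}
Step 2: signal(T3) -> count=2 queue=[] holders={none}
Step 3: wait(T4) -> count=1 queue=[] holders={T4}
Step 4: wait(T3) -> count=0 queue=[] holders={T3,T4}
Step 5: wait(T2) -> count=0 queue=[T2] holders={T3,T4}
Step 6: signal(T4) -> count=0 queue=[] holders={T2,T3}
Step 7: signal(T2) -> count=1 queue=[] holders={T3}
Step 8: wait(T2) -> count=0 queue=[] holders={T2,T3}
Step 9: signal(T3) -> count=1 queue=[] holders={T2}
Step 10: signal(T2) -> count=2 queue=[] holders={none}
Step 11: wait(T4) -> count=1 queue=[] holders={T4}
Step 12: wait(T3) -> count=0 queue=[] holders={T3,T4}
Step 13: signal(T4) -> count=1 queue=[] holders={T3}
Step 14: wait(T2) -> count=0 queue=[] holders={T2,T3}
Step 15: signal(T3) -> count=1 queue=[] holders={T2}
Final holders: {T2} -> 1 thread(s)

Answer: 1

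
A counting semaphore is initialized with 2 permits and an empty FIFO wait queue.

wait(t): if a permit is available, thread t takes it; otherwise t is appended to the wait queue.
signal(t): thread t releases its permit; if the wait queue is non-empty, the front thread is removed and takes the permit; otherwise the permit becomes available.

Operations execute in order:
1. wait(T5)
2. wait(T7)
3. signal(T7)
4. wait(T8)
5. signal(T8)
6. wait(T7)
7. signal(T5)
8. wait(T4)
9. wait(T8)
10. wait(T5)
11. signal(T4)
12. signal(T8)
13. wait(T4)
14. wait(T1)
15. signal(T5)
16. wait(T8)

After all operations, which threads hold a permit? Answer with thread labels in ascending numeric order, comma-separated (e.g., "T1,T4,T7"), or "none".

Step 1: wait(T5) -> count=1 queue=[] holders={T5}
Step 2: wait(T7) -> count=0 queue=[] holders={T5,T7}
Step 3: signal(T7) -> count=1 queue=[] holders={T5}
Step 4: wait(T8) -> count=0 queue=[] holders={T5,T8}
Step 5: signal(T8) -> count=1 queue=[] holders={T5}
Step 6: wait(T7) -> count=0 queue=[] holders={T5,T7}
Step 7: signal(T5) -> count=1 queue=[] holders={T7}
Step 8: wait(T4) -> count=0 queue=[] holders={T4,T7}
Step 9: wait(T8) -> count=0 queue=[T8] holders={T4,T7}
Step 10: wait(T5) -> count=0 queue=[T8,T5] holders={T4,T7}
Step 11: signal(T4) -> count=0 queue=[T5] holders={T7,T8}
Step 12: signal(T8) -> count=0 queue=[] holders={T5,T7}
Step 13: wait(T4) -> count=0 queue=[T4] holders={T5,T7}
Step 14: wait(T1) -> count=0 queue=[T4,T1] holders={T5,T7}
Step 15: signal(T5) -> count=0 queue=[T1] holders={T4,T7}
Step 16: wait(T8) -> count=0 queue=[T1,T8] holders={T4,T7}
Final holders: T4,T7

Answer: T4,T7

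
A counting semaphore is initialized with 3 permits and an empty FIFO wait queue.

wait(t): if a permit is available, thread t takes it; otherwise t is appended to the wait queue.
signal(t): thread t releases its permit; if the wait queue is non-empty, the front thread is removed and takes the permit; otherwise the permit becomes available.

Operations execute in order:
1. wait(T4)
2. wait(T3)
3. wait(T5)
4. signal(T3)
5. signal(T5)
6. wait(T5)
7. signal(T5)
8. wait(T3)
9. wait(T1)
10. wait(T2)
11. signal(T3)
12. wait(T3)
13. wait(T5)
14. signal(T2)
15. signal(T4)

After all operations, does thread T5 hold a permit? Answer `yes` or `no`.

Step 1: wait(T4) -> count=2 queue=[] holders={T4}
Step 2: wait(T3) -> count=1 queue=[] holders={T3,T4}
Step 3: wait(T5) -> count=0 queue=[] holders={T3,T4,T5}
Step 4: signal(T3) -> count=1 queue=[] holders={T4,T5}
Step 5: signal(T5) -> count=2 queue=[] holders={T4}
Step 6: wait(T5) -> count=1 queue=[] holders={T4,T5}
Step 7: signal(T5) -> count=2 queue=[] holders={T4}
Step 8: wait(T3) -> count=1 queue=[] holders={T3,T4}
Step 9: wait(T1) -> count=0 queue=[] holders={T1,T3,T4}
Step 10: wait(T2) -> count=0 queue=[T2] holders={T1,T3,T4}
Step 11: signal(T3) -> count=0 queue=[] holders={T1,T2,T4}
Step 12: wait(T3) -> count=0 queue=[T3] holders={T1,T2,T4}
Step 13: wait(T5) -> count=0 queue=[T3,T5] holders={T1,T2,T4}
Step 14: signal(T2) -> count=0 queue=[T5] holders={T1,T3,T4}
Step 15: signal(T4) -> count=0 queue=[] holders={T1,T3,T5}
Final holders: {T1,T3,T5} -> T5 in holders

Answer: yes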